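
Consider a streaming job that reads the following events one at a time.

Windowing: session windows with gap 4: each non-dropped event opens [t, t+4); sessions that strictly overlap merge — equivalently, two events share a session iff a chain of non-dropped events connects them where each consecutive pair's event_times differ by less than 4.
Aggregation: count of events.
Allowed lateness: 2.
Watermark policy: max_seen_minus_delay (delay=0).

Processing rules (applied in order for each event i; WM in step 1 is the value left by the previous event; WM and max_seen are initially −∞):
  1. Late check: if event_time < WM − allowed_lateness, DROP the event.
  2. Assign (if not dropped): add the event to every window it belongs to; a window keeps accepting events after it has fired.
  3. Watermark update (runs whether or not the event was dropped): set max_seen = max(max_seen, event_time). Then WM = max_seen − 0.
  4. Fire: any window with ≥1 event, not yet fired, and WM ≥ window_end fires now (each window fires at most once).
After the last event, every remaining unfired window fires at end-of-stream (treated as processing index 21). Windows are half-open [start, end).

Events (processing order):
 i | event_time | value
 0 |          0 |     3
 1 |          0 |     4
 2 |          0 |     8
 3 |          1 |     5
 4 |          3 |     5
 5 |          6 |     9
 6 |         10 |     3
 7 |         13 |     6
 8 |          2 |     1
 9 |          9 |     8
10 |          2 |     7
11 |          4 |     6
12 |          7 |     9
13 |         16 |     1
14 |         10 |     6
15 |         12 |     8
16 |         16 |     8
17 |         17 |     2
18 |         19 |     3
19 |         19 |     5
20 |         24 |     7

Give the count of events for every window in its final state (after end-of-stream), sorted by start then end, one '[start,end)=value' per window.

[0,10)=6 [10,23)=7 [24,28)=1

i=0 t=0 v=3: → [0,4); WM=0
i=1 t=0 v=4: → [0,4); WM=0
i=2 t=0 v=8: → [0,4); WM=0
i=3 t=1 v=5: → [0,5); WM=1
i=4 t=3 v=5: → [0,7); WM=3
i=5 t=6 v=9: → [0,10); WM=6
i=6 t=10 v=3: → [10,14); WM=10
i=7 t=13 v=6: → [10,17); WM=13
i=8 t=2 v=1: DROP (t<13-2); WM=13
i=9 t=9 v=8: DROP (t<13-2); WM=13
i=10 t=2 v=7: DROP (t<13-2); WM=13
i=11 t=4 v=6: DROP (t<13-2); WM=13
i=12 t=7 v=9: DROP (t<13-2); WM=13
i=13 t=16 v=1: → [10,20); WM=16
i=14 t=10 v=6: DROP (t<16-2); WM=16
i=15 t=12 v=8: DROP (t<16-2); WM=16
i=16 t=16 v=8: → [10,20); WM=16
i=17 t=17 v=2: → [10,21); WM=17
i=18 t=19 v=3: → [10,23); WM=19
i=19 t=19 v=5: → [10,23); WM=19
i=20 t=24 v=7: → [24,28); WM=24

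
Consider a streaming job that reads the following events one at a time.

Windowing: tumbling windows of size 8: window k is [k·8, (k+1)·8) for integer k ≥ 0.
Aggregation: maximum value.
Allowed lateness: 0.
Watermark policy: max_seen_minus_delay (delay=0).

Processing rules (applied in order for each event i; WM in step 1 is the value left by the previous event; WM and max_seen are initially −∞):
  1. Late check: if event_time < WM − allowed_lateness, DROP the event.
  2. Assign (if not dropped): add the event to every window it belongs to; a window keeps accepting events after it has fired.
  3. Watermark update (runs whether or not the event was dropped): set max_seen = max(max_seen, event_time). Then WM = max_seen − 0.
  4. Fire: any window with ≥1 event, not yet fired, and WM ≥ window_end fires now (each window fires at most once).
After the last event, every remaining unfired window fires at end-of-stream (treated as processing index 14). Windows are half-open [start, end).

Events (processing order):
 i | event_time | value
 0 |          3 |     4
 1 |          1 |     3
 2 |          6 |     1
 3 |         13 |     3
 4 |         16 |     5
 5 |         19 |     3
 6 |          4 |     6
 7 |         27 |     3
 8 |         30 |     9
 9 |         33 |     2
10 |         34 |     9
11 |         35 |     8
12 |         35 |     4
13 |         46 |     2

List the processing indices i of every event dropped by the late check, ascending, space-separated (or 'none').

i=0 t=3 v=4: → [0,8); WM=3
i=1 t=1 v=3: DROP (t<3-0); WM=3
i=2 t=6 v=1: → [0,8); WM=6
i=3 t=13 v=3: → [8,16); WM=13; [0,8) fires=4
i=4 t=16 v=5: → [16,24); WM=16; [8,16) fires=3
i=5 t=19 v=3: → [16,24); WM=19
i=6 t=4 v=6: DROP (t<19-0); WM=19
i=7 t=27 v=3: → [24,32); WM=27; [16,24) fires=5
i=8 t=30 v=9: → [24,32); WM=30
i=9 t=33 v=2: → [32,40); WM=33; [24,32) fires=9
i=10 t=34 v=9: → [32,40); WM=34
i=11 t=35 v=8: → [32,40); WM=35
i=12 t=35 v=4: → [32,40); WM=35
i=13 t=46 v=2: → [40,48); WM=46; [32,40) fires=9

1 6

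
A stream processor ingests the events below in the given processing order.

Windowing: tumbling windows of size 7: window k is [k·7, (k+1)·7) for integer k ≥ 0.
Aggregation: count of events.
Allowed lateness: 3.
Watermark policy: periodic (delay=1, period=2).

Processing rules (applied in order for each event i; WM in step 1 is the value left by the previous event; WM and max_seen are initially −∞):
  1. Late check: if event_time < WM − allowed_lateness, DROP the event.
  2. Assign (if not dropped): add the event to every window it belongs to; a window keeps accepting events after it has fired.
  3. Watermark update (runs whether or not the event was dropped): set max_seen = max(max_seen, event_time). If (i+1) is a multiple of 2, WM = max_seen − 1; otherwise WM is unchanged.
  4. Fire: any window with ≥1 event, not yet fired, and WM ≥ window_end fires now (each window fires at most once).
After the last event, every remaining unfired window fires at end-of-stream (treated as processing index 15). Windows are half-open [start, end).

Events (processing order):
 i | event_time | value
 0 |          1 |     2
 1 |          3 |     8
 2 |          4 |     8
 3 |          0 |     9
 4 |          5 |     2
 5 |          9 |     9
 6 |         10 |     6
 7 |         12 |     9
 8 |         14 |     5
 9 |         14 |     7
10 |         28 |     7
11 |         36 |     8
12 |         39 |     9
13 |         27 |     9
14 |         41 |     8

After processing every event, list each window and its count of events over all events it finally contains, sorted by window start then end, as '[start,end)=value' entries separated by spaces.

[0,7)=5 [7,14)=3 [14,21)=2 [28,35)=1 [35,42)=3

i=0 t=1 v=2: → [0,7); WM=−∞
i=1 t=3 v=8: → [0,7); WM=2
i=2 t=4 v=8: → [0,7); WM=2
i=3 t=0 v=9: → [0,7); WM=3
i=4 t=5 v=2: → [0,7); WM=3
i=5 t=9 v=9: → [7,14); WM=8; [0,7) fires=5
i=6 t=10 v=6: → [7,14); WM=8
i=7 t=12 v=9: → [7,14); WM=11
i=8 t=14 v=5: → [14,21); WM=11
i=9 t=14 v=7: → [14,21); WM=13
i=10 t=28 v=7: → [28,35); WM=13
i=11 t=36 v=8: → [35,42); WM=35; [7,14) fires=3 [14,21) fires=2 [28,35) fires=1
i=12 t=39 v=9: → [35,42); WM=35
i=13 t=27 v=9: DROP (t<35-3); WM=38
i=14 t=41 v=8: → [35,42); WM=38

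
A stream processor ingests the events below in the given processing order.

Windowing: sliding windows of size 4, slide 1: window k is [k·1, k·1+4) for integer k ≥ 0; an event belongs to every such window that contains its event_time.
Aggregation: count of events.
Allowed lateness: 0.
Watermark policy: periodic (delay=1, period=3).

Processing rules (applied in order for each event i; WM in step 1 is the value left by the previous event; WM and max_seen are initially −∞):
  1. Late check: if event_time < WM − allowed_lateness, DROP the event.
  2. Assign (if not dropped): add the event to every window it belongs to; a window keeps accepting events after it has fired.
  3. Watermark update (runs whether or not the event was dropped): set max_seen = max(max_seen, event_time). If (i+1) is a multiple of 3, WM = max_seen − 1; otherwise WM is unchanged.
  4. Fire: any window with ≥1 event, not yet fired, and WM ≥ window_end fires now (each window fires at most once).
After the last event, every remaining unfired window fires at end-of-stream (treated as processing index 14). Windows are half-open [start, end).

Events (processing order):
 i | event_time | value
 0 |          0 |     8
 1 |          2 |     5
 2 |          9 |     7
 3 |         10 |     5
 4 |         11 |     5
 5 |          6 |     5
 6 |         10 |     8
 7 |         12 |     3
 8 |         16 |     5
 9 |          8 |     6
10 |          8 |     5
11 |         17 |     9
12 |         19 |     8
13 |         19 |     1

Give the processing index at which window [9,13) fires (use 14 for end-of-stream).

8

i=0 t=0 v=8: → [0,4); WM=−∞
i=1 t=2 v=5: → [2,6),[1,5),[0,4); WM=−∞
i=2 t=9 v=7: → [9,13),[8,12),[7,11),[6,10); WM=8; [0,4) fires=2 [1,5) fires=1 [2,6) fires=1
i=3 t=10 v=5: → [10,14),[9,13),[8,12),[7,11); WM=8
i=4 t=11 v=5: → [11,15),[10,14),[9,13),[8,12); WM=8
i=5 t=6 v=5: DROP (t<8-0); WM=10; [6,10) fires=1
i=6 t=10 v=8: → [10,14),[9,13),[8,12),[7,11); WM=10
i=7 t=12 v=3: → [12,16),[11,15),[10,14),[9,13); WM=10
i=8 t=16 v=5: → [16,20),[15,19),[14,18),[13,17); WM=15; [7,11) fires=3 [8,12) fires=4 [9,13) fires=5 [10,14) fires=4 [11,15) fires=2
i=9 t=8 v=6: DROP (t<15-0); WM=15
i=10 t=8 v=5: DROP (t<15-0); WM=15
i=11 t=17 v=9: → [17,21),[16,20),[15,19),[14,18); WM=16; [12,16) fires=1
i=12 t=19 v=8: → [19,23),[18,22),[17,21),[16,20); WM=16
i=13 t=19 v=1: → [19,23),[18,22),[17,21),[16,20); WM=16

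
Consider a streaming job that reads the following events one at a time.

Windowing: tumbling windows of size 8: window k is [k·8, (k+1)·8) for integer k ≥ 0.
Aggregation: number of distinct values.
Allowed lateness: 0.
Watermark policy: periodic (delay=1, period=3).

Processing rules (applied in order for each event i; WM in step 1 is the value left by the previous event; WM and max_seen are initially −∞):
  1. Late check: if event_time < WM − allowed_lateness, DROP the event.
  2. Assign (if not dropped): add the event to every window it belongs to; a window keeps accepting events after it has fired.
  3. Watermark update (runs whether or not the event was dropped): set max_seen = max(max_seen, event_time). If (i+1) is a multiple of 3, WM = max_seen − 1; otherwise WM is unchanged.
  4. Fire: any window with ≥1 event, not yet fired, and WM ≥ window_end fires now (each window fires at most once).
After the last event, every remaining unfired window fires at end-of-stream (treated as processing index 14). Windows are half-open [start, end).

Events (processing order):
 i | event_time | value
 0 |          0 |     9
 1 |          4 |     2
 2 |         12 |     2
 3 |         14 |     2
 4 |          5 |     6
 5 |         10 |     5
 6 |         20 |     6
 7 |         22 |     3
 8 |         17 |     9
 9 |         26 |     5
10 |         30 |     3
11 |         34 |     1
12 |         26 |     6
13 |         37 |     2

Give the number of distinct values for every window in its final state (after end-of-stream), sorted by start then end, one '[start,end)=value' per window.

i=0 t=0 v=9: → [0,8); WM=−∞
i=1 t=4 v=2: → [0,8); WM=−∞
i=2 t=12 v=2: → [8,16); WM=11; [0,8) fires=2
i=3 t=14 v=2: → [8,16); WM=11
i=4 t=5 v=6: DROP (t<11-0); WM=11
i=5 t=10 v=5: DROP (t<11-0); WM=13
i=6 t=20 v=6: → [16,24); WM=13
i=7 t=22 v=3: → [16,24); WM=13
i=8 t=17 v=9: → [16,24); WM=21; [8,16) fires=1
i=9 t=26 v=5: → [24,32); WM=21
i=10 t=30 v=3: → [24,32); WM=21
i=11 t=34 v=1: → [32,40); WM=33; [16,24) fires=3 [24,32) fires=2
i=12 t=26 v=6: DROP (t<33-0); WM=33
i=13 t=37 v=2: → [32,40); WM=33

[0,8)=2 [8,16)=1 [16,24)=3 [24,32)=2 [32,40)=2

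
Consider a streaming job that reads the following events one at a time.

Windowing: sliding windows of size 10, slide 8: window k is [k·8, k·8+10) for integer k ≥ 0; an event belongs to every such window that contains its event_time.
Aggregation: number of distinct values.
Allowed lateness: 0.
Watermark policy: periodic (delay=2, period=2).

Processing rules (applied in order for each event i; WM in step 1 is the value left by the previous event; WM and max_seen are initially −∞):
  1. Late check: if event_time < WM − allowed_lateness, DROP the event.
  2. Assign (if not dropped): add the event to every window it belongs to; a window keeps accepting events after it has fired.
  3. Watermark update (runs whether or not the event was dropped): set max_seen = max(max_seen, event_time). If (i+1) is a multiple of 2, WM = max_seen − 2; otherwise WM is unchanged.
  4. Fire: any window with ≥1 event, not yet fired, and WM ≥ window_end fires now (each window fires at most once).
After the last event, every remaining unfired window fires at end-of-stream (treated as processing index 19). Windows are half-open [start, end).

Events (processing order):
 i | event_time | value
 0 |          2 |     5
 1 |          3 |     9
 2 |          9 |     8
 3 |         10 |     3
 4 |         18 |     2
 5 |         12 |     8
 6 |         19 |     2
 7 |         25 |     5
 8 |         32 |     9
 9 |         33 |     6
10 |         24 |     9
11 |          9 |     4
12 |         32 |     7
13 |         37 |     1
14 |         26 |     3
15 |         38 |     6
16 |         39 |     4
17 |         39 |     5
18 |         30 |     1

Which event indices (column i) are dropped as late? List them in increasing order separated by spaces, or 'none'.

i=0 t=2 v=5: → [0,10); WM=−∞
i=1 t=3 v=9: → [0,10); WM=1
i=2 t=9 v=8: → [8,18),[0,10); WM=1
i=3 t=10 v=3: → [8,18); WM=8
i=4 t=18 v=2: → [16,26); WM=8
i=5 t=12 v=8: → [8,18); WM=16; [0,10) fires=3
i=6 t=19 v=2: → [16,26); WM=16
i=7 t=25 v=5: → [24,34),[16,26); WM=23; [8,18) fires=2
i=8 t=32 v=9: → [32,42),[24,34); WM=23
i=9 t=33 v=6: → [32,42),[24,34); WM=31; [16,26) fires=2
i=10 t=24 v=9: DROP (t<31-0); WM=31
i=11 t=9 v=4: DROP (t<31-0); WM=31
i=12 t=32 v=7: → [32,42),[24,34); WM=31
i=13 t=37 v=1: → [32,42); WM=35; [24,34) fires=4
i=14 t=26 v=3: DROP (t<35-0); WM=35
i=15 t=38 v=6: → [32,42); WM=36
i=16 t=39 v=4: → [32,42); WM=36
i=17 t=39 v=5: → [32,42); WM=37
i=18 t=30 v=1: DROP (t<37-0); WM=37

10 11 14 18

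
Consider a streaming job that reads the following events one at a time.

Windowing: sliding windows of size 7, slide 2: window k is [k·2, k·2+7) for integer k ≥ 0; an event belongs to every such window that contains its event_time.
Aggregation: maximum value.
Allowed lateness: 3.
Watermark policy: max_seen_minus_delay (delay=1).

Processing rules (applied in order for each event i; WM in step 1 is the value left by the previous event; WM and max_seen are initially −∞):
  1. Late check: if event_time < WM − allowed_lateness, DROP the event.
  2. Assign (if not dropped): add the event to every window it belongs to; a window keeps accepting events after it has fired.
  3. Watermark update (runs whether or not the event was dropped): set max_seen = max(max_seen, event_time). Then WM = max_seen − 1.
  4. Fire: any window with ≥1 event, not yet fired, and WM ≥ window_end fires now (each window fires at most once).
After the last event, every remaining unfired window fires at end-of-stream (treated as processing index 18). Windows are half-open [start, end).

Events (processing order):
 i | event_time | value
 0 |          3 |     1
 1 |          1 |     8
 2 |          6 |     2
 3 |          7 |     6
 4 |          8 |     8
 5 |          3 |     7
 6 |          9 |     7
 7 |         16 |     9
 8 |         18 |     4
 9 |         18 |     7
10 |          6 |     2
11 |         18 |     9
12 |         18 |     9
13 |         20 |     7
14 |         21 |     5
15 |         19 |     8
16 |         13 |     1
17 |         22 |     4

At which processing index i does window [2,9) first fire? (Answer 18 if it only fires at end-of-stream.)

i=0 t=3 v=1: → [2,9),[0,7); WM=2
i=1 t=1 v=8: → [0,7); WM=2
i=2 t=6 v=2: → [6,13),[4,11),[2,9),[0,7); WM=5
i=3 t=7 v=6: → [6,13),[4,11),[2,9); WM=6
i=4 t=8 v=8: → [8,15),[6,13),[4,11),[2,9); WM=7; [0,7) fires=8
i=5 t=3 v=7: DROP (t<7-3); WM=7
i=6 t=9 v=7: → [8,15),[6,13),[4,11); WM=8
i=7 t=16 v=9: → [16,23),[14,21),[12,19),[10,17); WM=15; [2,9) fires=8 [4,11) fires=8 [6,13) fires=8 [8,15) fires=8
i=8 t=18 v=4: → [18,25),[16,23),[14,21),[12,19); WM=17; [10,17) fires=9
i=9 t=18 v=7: → [18,25),[16,23),[14,21),[12,19); WM=17
i=10 t=6 v=2: DROP (t<17-3); WM=17
i=11 t=18 v=9: → [18,25),[16,23),[14,21),[12,19); WM=17
i=12 t=18 v=9: → [18,25),[16,23),[14,21),[12,19); WM=17
i=13 t=20 v=7: → [20,27),[18,25),[16,23),[14,21); WM=19; [12,19) fires=9
i=14 t=21 v=5: → [20,27),[18,25),[16,23); WM=20
i=15 t=19 v=8: → [18,25),[16,23),[14,21); WM=20
i=16 t=13 v=1: DROP (t<20-3); WM=20
i=17 t=22 v=4: → [22,29),[20,27),[18,25),[16,23); WM=21; [14,21) fires=9

7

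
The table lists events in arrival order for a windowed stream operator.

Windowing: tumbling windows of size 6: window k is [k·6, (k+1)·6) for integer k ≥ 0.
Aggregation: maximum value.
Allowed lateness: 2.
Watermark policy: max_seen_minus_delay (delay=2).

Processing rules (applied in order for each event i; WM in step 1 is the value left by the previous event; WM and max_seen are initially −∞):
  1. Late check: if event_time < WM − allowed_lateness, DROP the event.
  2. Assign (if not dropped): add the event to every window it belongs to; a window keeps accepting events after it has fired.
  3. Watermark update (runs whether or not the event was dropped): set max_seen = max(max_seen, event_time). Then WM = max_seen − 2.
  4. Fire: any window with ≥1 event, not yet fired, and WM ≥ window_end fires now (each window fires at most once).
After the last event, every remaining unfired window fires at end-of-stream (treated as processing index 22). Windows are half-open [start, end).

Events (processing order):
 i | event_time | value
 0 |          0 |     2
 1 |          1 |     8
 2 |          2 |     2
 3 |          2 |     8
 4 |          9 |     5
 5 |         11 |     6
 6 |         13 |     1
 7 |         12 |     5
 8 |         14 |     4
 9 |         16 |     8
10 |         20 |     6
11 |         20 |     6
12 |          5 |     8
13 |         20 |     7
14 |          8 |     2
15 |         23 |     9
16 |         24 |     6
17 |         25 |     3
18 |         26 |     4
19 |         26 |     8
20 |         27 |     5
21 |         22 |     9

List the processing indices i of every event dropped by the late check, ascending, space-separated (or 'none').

12 14 21

i=0 t=0 v=2: → [0,6); WM=-2
i=1 t=1 v=8: → [0,6); WM=-1
i=2 t=2 v=2: → [0,6); WM=0
i=3 t=2 v=8: → [0,6); WM=0
i=4 t=9 v=5: → [6,12); WM=7; [0,6) fires=8
i=5 t=11 v=6: → [6,12); WM=9
i=6 t=13 v=1: → [12,18); WM=11
i=7 t=12 v=5: → [12,18); WM=11
i=8 t=14 v=4: → [12,18); WM=12; [6,12) fires=6
i=9 t=16 v=8: → [12,18); WM=14
i=10 t=20 v=6: → [18,24); WM=18; [12,18) fires=8
i=11 t=20 v=6: → [18,24); WM=18
i=12 t=5 v=8: DROP (t<18-2); WM=18
i=13 t=20 v=7: → [18,24); WM=18
i=14 t=8 v=2: DROP (t<18-2); WM=18
i=15 t=23 v=9: → [18,24); WM=21
i=16 t=24 v=6: → [24,30); WM=22
i=17 t=25 v=3: → [24,30); WM=23
i=18 t=26 v=4: → [24,30); WM=24; [18,24) fires=9
i=19 t=26 v=8: → [24,30); WM=24
i=20 t=27 v=5: → [24,30); WM=25
i=21 t=22 v=9: DROP (t<25-2); WM=25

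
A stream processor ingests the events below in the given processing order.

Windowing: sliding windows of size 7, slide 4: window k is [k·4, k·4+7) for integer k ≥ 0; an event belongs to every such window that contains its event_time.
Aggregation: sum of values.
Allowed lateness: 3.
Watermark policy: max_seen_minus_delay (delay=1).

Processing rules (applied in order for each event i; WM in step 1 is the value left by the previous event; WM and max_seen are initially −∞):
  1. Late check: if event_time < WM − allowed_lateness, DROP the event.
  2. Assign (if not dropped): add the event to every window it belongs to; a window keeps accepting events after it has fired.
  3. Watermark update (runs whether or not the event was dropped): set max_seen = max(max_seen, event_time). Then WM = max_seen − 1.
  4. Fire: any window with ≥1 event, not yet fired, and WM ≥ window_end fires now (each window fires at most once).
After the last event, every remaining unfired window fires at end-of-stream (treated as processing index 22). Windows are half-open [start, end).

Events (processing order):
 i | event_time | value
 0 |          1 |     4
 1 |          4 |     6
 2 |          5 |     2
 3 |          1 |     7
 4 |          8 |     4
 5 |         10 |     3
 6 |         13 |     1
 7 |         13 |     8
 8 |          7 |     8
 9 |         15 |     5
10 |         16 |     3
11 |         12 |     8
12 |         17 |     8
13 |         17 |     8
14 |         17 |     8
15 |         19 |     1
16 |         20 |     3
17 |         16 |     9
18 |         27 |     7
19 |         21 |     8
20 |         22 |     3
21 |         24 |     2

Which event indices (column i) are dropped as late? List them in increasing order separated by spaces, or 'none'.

i=0 t=1 v=4: → [0,7); WM=0
i=1 t=4 v=6: → [4,11),[0,7); WM=3
i=2 t=5 v=2: → [4,11),[0,7); WM=4
i=3 t=1 v=7: → [0,7); WM=4
i=4 t=8 v=4: → [8,15),[4,11); WM=7; [0,7) fires=19
i=5 t=10 v=3: → [8,15),[4,11); WM=9
i=6 t=13 v=1: → [12,19),[8,15); WM=12; [4,11) fires=15
i=7 t=13 v=8: → [12,19),[8,15); WM=12
i=8 t=7 v=8: DROP (t<12-3); WM=12
i=9 t=15 v=5: → [12,19); WM=14
i=10 t=16 v=3: → [16,23),[12,19); WM=15; [8,15) fires=16
i=11 t=12 v=8: → [12,19),[8,15); WM=15
i=12 t=17 v=8: → [16,23),[12,19); WM=16
i=13 t=17 v=8: → [16,23),[12,19); WM=16
i=14 t=17 v=8: → [16,23),[12,19); WM=16
i=15 t=19 v=1: → [16,23); WM=18
i=16 t=20 v=3: → [20,27),[16,23); WM=19; [12,19) fires=49
i=17 t=16 v=9: → [16,23),[12,19); WM=19
i=18 t=27 v=7: → [24,31); WM=26; [16,23) fires=40
i=19 t=21 v=8: DROP (t<26-3); WM=26
i=20 t=22 v=3: DROP (t<26-3); WM=26
i=21 t=24 v=2: → [24,31),[20,27); WM=26

8 19 20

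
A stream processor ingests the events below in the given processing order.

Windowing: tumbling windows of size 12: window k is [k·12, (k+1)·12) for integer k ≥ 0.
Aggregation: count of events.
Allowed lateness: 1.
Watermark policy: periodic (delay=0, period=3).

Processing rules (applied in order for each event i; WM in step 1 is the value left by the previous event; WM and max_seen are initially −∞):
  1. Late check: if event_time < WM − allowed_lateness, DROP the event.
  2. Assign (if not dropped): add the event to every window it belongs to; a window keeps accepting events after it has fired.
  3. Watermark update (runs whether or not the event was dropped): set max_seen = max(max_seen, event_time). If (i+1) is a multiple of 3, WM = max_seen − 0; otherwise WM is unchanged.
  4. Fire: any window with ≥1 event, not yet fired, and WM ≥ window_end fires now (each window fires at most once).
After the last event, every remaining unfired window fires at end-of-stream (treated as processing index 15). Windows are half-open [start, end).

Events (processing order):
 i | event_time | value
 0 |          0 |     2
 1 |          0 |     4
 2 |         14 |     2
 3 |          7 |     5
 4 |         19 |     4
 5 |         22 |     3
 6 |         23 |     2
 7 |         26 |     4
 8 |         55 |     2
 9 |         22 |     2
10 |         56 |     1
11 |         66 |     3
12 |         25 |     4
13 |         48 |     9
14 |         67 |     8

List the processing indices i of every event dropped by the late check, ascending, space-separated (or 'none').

i=0 t=0 v=2: → [0,12); WM=−∞
i=1 t=0 v=4: → [0,12); WM=−∞
i=2 t=14 v=2: → [12,24); WM=14; [0,12) fires=2
i=3 t=7 v=5: DROP (t<14-1); WM=14
i=4 t=19 v=4: → [12,24); WM=14
i=5 t=22 v=3: → [12,24); WM=22
i=6 t=23 v=2: → [12,24); WM=22
i=7 t=26 v=4: → [24,36); WM=22
i=8 t=55 v=2: → [48,60); WM=55; [12,24) fires=4 [24,36) fires=1
i=9 t=22 v=2: DROP (t<55-1); WM=55
i=10 t=56 v=1: → [48,60); WM=55
i=11 t=66 v=3: → [60,72); WM=66; [48,60) fires=2
i=12 t=25 v=4: DROP (t<66-1); WM=66
i=13 t=48 v=9: DROP (t<66-1); WM=66
i=14 t=67 v=8: → [60,72); WM=67

3 9 12 13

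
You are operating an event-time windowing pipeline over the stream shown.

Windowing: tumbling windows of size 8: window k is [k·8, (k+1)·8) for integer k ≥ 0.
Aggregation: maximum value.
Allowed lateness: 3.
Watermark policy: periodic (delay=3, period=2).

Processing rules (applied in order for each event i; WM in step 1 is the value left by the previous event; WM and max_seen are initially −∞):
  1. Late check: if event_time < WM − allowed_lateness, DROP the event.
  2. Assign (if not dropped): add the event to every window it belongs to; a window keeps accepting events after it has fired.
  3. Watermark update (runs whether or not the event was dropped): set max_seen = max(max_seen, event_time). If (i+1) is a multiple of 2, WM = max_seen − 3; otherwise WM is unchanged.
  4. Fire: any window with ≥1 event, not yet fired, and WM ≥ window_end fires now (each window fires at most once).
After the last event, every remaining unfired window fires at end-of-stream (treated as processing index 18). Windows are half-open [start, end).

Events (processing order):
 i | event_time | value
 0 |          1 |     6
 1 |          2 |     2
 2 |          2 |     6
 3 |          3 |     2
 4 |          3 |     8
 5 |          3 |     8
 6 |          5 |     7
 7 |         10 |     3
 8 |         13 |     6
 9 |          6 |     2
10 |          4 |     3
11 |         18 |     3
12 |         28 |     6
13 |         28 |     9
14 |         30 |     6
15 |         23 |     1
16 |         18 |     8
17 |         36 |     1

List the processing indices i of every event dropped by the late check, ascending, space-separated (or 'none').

10 16

i=0 t=1 v=6: → [0,8); WM=−∞
i=1 t=2 v=2: → [0,8); WM=-1
i=2 t=2 v=6: → [0,8); WM=-1
i=3 t=3 v=2: → [0,8); WM=0
i=4 t=3 v=8: → [0,8); WM=0
i=5 t=3 v=8: → [0,8); WM=0
i=6 t=5 v=7: → [0,8); WM=0
i=7 t=10 v=3: → [8,16); WM=7
i=8 t=13 v=6: → [8,16); WM=7
i=9 t=6 v=2: → [0,8); WM=10; [0,8) fires=8
i=10 t=4 v=3: DROP (t<10-3); WM=10
i=11 t=18 v=3: → [16,24); WM=15
i=12 t=28 v=6: → [24,32); WM=15
i=13 t=28 v=9: → [24,32); WM=25; [8,16) fires=6 [16,24) fires=3
i=14 t=30 v=6: → [24,32); WM=25
i=15 t=23 v=1: → [16,24); WM=27
i=16 t=18 v=8: DROP (t<27-3); WM=27
i=17 t=36 v=1: → [32,40); WM=33; [24,32) fires=9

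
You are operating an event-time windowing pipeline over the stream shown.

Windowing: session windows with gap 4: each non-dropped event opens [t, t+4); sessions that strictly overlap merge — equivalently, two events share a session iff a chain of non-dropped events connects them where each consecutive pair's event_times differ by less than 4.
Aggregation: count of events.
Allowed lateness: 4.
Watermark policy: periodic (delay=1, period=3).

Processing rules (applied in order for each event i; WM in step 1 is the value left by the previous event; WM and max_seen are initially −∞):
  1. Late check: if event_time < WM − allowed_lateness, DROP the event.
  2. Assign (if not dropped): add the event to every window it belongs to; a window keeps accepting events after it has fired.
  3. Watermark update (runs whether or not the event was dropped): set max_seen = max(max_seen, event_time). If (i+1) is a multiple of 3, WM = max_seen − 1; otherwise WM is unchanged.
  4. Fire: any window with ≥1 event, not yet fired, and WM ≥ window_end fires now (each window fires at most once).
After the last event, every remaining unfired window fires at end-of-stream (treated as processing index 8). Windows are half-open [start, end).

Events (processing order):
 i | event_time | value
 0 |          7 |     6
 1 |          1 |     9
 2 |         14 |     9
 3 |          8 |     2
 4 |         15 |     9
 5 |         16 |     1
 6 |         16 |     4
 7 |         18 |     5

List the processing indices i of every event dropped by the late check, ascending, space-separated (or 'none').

3

i=0 t=7 v=6: → [7,11); WM=−∞
i=1 t=1 v=9: → [1,5); WM=−∞
i=2 t=14 v=9: → [14,18); WM=13
i=3 t=8 v=2: DROP (t<13-4); WM=13
i=4 t=15 v=9: → [14,19); WM=13
i=5 t=16 v=1: → [14,20); WM=15
i=6 t=16 v=4: → [14,20); WM=15
i=7 t=18 v=5: → [14,22); WM=15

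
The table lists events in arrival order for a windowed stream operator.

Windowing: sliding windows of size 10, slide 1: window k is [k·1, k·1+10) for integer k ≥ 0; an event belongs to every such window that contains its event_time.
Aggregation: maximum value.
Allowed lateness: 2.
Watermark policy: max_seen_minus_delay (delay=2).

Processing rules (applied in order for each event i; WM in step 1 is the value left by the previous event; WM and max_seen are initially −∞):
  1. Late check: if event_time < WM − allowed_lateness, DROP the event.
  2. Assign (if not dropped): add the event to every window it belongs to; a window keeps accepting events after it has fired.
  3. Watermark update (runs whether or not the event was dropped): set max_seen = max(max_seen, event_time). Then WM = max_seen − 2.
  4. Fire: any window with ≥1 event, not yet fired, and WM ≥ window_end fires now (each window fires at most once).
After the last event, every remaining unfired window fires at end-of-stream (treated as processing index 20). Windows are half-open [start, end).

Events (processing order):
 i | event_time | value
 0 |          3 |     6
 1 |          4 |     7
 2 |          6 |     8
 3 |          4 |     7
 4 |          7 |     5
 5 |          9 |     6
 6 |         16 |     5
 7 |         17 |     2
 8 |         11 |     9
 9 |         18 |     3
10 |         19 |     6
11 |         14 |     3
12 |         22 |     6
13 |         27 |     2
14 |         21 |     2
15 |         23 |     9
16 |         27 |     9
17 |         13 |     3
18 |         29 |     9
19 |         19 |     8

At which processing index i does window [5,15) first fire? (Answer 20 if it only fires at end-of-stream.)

7

i=0 t=3 v=6: → [3,13),[2,12),[1,11),[0,10); WM=1
i=1 t=4 v=7: → [4,14),[3,13),[2,12),[1,11),[0,10); WM=2
i=2 t=6 v=8: → [6,16),[5,15),[4,14),[3,13),[2,12),[1,11),[0,10); WM=4
i=3 t=4 v=7: → [4,14),[3,13),[2,12),[1,11),[0,10); WM=4
i=4 t=7 v=5: → [7,17),[6,16),[5,15),[4,14),[3,13),[2,12),[1,11),[0,10); WM=5
i=5 t=9 v=6: → [9,19),[8,18),[7,17),[6,16),[5,15),[4,14),[3,13),[2,12),[1,11),[0,10); WM=7
i=6 t=16 v=5: → [16,26),[15,25),[14,24),[13,23),[12,22),[11,21),[10,20),[9,19),[8,18),[7,17); WM=14; [0,10) fires=8 [1,11) fires=8 [2,12) fires=8 [3,13) fires=8 [4,14) fires=8
i=7 t=17 v=2: → [17,27),[16,26),[15,25),[14,24),[13,23),[12,22),[11,21),[10,20),[9,19),[8,18); WM=15; [5,15) fires=8
i=8 t=11 v=9: DROP (t<15-2); WM=15
i=9 t=18 v=3: → [18,28),[17,27),[16,26),[15,25),[14,24),[13,23),[12,22),[11,21),[10,20),[9,19); WM=16; [6,16) fires=8
i=10 t=19 v=6: → [19,29),[18,28),[17,27),[16,26),[15,25),[14,24),[13,23),[12,22),[11,21),[10,20); WM=17; [7,17) fires=6
i=11 t=14 v=3: DROP (t<17-2); WM=17
i=12 t=22 v=6: → [22,32),[21,31),[20,30),[19,29),[18,28),[17,27),[16,26),[15,25),[14,24),[13,23); WM=20; [8,18) fires=6 [9,19) fires=6 [10,20) fires=6
i=13 t=27 v=2: → [27,37),[26,36),[25,35),[24,34),[23,33),[22,32),[21,31),[20,30),[19,29),[18,28); WM=25; [11,21) fires=6 [12,22) fires=6 [13,23) fires=6 [14,24) fires=6 [15,25) fires=6
i=14 t=21 v=2: DROP (t<25-2); WM=25
i=15 t=23 v=9: → [23,33),[22,32),[21,31),[20,30),[19,29),[18,28),[17,27),[16,26),[15,25),[14,24); WM=25
i=16 t=27 v=9: → [27,37),[26,36),[25,35),[24,34),[23,33),[22,32),[21,31),[20,30),[19,29),[18,28); WM=25
i=17 t=13 v=3: DROP (t<25-2); WM=25
i=18 t=29 v=9: → [29,39),[28,38),[27,37),[26,36),[25,35),[24,34),[23,33),[22,32),[21,31),[20,30); WM=27; [16,26) fires=9 [17,27) fires=9
i=19 t=19 v=8: DROP (t<27-2); WM=27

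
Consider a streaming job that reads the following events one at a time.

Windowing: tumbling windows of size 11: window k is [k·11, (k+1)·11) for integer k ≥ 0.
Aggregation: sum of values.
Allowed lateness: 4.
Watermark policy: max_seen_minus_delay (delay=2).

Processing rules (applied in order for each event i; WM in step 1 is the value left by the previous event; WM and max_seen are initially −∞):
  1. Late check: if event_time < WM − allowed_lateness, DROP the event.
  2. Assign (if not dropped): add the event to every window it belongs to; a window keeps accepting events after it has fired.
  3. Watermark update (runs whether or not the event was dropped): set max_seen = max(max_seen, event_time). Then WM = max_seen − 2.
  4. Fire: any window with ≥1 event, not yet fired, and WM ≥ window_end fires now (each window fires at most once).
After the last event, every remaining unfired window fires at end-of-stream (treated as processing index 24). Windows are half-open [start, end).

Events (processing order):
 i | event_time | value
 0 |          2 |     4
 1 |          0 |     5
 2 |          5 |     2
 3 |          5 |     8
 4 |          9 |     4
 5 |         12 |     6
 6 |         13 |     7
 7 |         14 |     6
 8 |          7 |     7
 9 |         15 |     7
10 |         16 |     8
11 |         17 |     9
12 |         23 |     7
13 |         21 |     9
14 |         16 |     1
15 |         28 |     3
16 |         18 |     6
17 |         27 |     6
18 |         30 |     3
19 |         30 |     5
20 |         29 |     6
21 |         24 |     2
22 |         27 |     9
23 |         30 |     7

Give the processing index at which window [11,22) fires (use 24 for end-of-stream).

i=0 t=2 v=4: → [0,11); WM=0
i=1 t=0 v=5: → [0,11); WM=0
i=2 t=5 v=2: → [0,11); WM=3
i=3 t=5 v=8: → [0,11); WM=3
i=4 t=9 v=4: → [0,11); WM=7
i=5 t=12 v=6: → [11,22); WM=10
i=6 t=13 v=7: → [11,22); WM=11; [0,11) fires=23
i=7 t=14 v=6: → [11,22); WM=12
i=8 t=7 v=7: DROP (t<12-4); WM=12
i=9 t=15 v=7: → [11,22); WM=13
i=10 t=16 v=8: → [11,22); WM=14
i=11 t=17 v=9: → [11,22); WM=15
i=12 t=23 v=7: → [22,33); WM=21
i=13 t=21 v=9: → [11,22); WM=21
i=14 t=16 v=1: DROP (t<21-4); WM=21
i=15 t=28 v=3: → [22,33); WM=26; [11,22) fires=52
i=16 t=18 v=6: DROP (t<26-4); WM=26
i=17 t=27 v=6: → [22,33); WM=26
i=18 t=30 v=3: → [22,33); WM=28
i=19 t=30 v=5: → [22,33); WM=28
i=20 t=29 v=6: → [22,33); WM=28
i=21 t=24 v=2: → [22,33); WM=28
i=22 t=27 v=9: → [22,33); WM=28
i=23 t=30 v=7: → [22,33); WM=28

15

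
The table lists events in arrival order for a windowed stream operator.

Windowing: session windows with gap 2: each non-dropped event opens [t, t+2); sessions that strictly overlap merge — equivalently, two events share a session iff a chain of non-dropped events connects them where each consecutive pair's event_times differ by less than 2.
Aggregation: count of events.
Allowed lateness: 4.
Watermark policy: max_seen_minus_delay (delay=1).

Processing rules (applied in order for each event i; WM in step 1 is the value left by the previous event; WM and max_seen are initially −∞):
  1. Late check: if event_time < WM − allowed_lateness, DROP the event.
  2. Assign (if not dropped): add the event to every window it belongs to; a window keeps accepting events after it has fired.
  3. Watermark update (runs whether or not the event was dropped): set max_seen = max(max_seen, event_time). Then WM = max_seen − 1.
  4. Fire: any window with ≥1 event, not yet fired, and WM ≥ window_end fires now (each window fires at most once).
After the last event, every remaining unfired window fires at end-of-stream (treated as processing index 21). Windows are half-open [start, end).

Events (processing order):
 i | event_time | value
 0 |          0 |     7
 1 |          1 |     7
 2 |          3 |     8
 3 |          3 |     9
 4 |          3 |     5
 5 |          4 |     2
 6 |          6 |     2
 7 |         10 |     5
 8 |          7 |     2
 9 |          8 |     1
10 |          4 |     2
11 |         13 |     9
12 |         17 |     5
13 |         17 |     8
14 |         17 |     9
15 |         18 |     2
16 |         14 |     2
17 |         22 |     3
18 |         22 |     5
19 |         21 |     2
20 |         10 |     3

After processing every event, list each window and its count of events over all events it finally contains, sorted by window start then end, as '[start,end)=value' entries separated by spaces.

[0,3)=2 [3,6)=4 [6,10)=3 [10,12)=1 [13,16)=2 [17,20)=4 [21,24)=3

i=0 t=0 v=7: → [0,2); WM=-1
i=1 t=1 v=7: → [0,3); WM=0
i=2 t=3 v=8: → [3,5); WM=2
i=3 t=3 v=9: → [3,5); WM=2
i=4 t=3 v=5: → [3,5); WM=2
i=5 t=4 v=2: → [3,6); WM=3
i=6 t=6 v=2: → [6,8); WM=5
i=7 t=10 v=5: → [10,12); WM=9
i=8 t=7 v=2: → [6,9); WM=9
i=9 t=8 v=1: → [6,10); WM=9
i=10 t=4 v=2: DROP (t<9-4); WM=9
i=11 t=13 v=9: → [13,15); WM=12
i=12 t=17 v=5: → [17,19); WM=16
i=13 t=17 v=8: → [17,19); WM=16
i=14 t=17 v=9: → [17,19); WM=16
i=15 t=18 v=2: → [17,20); WM=17
i=16 t=14 v=2: → [13,16); WM=17
i=17 t=22 v=3: → [22,24); WM=21
i=18 t=22 v=5: → [22,24); WM=21
i=19 t=21 v=2: → [21,24); WM=21
i=20 t=10 v=3: DROP (t<21-4); WM=21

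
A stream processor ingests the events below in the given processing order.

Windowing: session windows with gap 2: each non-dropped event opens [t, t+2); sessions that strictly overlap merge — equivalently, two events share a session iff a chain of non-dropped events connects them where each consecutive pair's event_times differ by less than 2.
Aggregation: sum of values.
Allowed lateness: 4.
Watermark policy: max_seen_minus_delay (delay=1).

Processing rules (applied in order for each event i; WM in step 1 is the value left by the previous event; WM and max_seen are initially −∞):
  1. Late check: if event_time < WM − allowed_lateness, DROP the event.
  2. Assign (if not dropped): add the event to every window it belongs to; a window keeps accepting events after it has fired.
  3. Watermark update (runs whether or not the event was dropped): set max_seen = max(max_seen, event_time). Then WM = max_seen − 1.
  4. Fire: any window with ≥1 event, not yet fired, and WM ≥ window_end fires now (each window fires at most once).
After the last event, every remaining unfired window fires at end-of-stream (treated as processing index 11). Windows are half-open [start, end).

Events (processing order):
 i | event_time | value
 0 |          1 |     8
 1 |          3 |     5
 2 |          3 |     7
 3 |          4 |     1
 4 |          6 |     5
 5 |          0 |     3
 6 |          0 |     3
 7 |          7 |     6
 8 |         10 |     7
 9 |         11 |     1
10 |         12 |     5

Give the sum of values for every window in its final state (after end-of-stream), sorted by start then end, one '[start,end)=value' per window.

i=0 t=1 v=8: → [1,3); WM=0
i=1 t=3 v=5: → [3,5); WM=2
i=2 t=3 v=7: → [3,5); WM=2
i=3 t=4 v=1: → [3,6); WM=3
i=4 t=6 v=5: → [6,8); WM=5
i=5 t=0 v=3: DROP (t<5-4); WM=5
i=6 t=0 v=3: DROP (t<5-4); WM=5
i=7 t=7 v=6: → [6,9); WM=6
i=8 t=10 v=7: → [10,12); WM=9
i=9 t=11 v=1: → [10,13); WM=10
i=10 t=12 v=5: → [10,14); WM=11

[1,3)=8 [3,6)=13 [6,9)=11 [10,14)=13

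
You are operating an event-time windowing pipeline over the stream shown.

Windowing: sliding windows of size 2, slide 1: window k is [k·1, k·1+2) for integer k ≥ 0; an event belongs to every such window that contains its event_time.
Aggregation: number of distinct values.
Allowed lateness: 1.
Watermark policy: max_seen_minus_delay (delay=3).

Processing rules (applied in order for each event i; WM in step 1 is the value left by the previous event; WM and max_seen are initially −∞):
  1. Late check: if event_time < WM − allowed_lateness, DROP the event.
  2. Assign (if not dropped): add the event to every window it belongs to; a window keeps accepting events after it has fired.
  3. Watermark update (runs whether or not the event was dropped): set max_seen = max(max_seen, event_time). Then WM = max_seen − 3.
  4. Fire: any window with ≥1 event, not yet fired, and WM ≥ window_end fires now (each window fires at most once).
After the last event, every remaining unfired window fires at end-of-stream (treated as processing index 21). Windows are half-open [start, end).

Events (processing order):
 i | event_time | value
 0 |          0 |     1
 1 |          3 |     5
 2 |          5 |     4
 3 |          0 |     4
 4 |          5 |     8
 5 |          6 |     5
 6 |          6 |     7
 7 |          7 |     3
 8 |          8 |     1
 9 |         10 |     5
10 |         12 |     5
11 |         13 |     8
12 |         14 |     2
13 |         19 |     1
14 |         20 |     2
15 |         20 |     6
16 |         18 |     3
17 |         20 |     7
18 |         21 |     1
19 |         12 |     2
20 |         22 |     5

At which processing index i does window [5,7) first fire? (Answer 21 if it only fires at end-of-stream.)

i=0 t=0 v=1: → [0,2); WM=-3
i=1 t=3 v=5: → [3,5),[2,4); WM=0
i=2 t=5 v=4: → [5,7),[4,6); WM=2; [0,2) fires=1
i=3 t=0 v=4: DROP (t<2-1); WM=2
i=4 t=5 v=8: → [5,7),[4,6); WM=2
i=5 t=6 v=5: → [6,8),[5,7); WM=3
i=6 t=6 v=7: → [6,8),[5,7); WM=3
i=7 t=7 v=3: → [7,9),[6,8); WM=4; [2,4) fires=1
i=8 t=8 v=1: → [8,10),[7,9); WM=5; [3,5) fires=1
i=9 t=10 v=5: → [10,12),[9,11); WM=7; [4,6) fires=2 [5,7) fires=4
i=10 t=12 v=5: → [12,14),[11,13); WM=9; [6,8) fires=3 [7,9) fires=2
i=11 t=13 v=8: → [13,15),[12,14); WM=10; [8,10) fires=1
i=12 t=14 v=2: → [14,16),[13,15); WM=11; [9,11) fires=1
i=13 t=19 v=1: → [19,21),[18,20); WM=16; [10,12) fires=1 [11,13) fires=1 [12,14) fires=2 [13,15) fires=2 [14,16) fires=1
i=14 t=20 v=2: → [20,22),[19,21); WM=17
i=15 t=20 v=6: → [20,22),[19,21); WM=17
i=16 t=18 v=3: → [18,20),[17,19); WM=17
i=17 t=20 v=7: → [20,22),[19,21); WM=17
i=18 t=21 v=1: → [21,23),[20,22); WM=18
i=19 t=12 v=2: DROP (t<18-1); WM=18
i=20 t=22 v=5: → [22,24),[21,23); WM=19; [17,19) fires=1

9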